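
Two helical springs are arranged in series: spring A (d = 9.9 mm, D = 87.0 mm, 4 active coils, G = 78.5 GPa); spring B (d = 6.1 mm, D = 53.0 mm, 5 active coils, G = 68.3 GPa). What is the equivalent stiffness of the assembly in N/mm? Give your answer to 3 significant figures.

k_A = Gd⁴/(8D³N_a) = (78.5×10³)(9.9⁴)/(8·87.0³·4) = 35.785 N/mm
k_B = Gd⁴/(8D³N_a) = (68.3×10³)(6.1⁴)/(8·53.0³·5) = 15.88 N/mm
Series: 1/k_eq = 1/35.785 + 1/15.88 = 0.090917; k_eq = 10.999 N/mm

11.0 N/mm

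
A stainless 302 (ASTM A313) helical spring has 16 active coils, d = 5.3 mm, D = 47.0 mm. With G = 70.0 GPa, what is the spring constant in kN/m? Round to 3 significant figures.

4.16 kN/m

k = Gd⁴/(8D³N_a) = (70.0×10³ × 5.3⁴) / (8 × 47.0³ × 16)
  = 5.52334e+07 / 1.32893e+07 = 4.1562 N/mm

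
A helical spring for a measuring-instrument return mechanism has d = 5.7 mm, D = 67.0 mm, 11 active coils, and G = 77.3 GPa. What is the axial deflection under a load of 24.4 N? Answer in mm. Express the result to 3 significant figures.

k = Gd⁴/(8D³N_a) = (77.3×10³)(5.7⁴)/(8·67.0³·11) = 3.083 N/mm
δ = F/k = 24.4 / 3.083 = 7.9144 mm

7.91 mm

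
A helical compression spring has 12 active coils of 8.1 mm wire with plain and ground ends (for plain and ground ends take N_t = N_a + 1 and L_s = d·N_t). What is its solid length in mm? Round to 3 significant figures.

105 mm

plain and ground ends: N_t = N_a + 1 = 12 + 1 = 13
L_s = d·N_t = 8.1 × 13 = 105.3 mm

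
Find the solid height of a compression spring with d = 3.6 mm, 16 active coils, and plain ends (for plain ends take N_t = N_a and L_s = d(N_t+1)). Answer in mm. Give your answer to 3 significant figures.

61.2 mm

plain ends: N_t = N_a = 16
L_s = d·(N_t+1) = 3.6 × 17 = 61.2 mm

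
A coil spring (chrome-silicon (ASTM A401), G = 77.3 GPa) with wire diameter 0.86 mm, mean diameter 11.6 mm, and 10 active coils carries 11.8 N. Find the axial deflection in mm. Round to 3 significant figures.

k = Gd⁴/(8D³N_a) = (77.3×10³)(0.86⁴)/(8·11.6³·10) = 0.33862 N/mm
δ = F/k = 11.8 / 0.33862 = 34.848 mm

34.8 mm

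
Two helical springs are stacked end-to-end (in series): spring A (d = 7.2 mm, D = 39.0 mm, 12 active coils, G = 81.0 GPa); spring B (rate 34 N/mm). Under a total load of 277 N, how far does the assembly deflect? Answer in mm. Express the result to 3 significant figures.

k_A = Gd⁴/(8D³N_a) = (81.0×10³)(7.2⁴)/(8·39.0³·12) = 38.225 N/mm
Series: 1/k_eq = 1/38.225 + 1/34 = 0.055573; k_eq = 17.995 N/mm
δ = F/k_eq = 277/17.995 = 15.394 mm

15.4 mm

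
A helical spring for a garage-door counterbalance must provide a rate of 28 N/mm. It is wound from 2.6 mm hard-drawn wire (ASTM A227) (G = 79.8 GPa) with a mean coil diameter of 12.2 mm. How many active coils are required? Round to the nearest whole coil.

9

N_a = Gd⁴/(8D³k) = (79.8×10³ × 2.6⁴)/(8 × 12.2³ × 28)
    = 3.64667e+06 / 406750 = 8.965 → 9 coils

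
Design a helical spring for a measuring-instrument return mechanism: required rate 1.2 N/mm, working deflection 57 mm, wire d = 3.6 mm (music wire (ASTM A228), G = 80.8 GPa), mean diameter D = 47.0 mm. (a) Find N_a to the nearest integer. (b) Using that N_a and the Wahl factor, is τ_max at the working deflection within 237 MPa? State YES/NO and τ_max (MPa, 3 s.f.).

N_a = Gd⁴/(8D³k) = (80.8×10³)(3.6⁴)/(8·47.0³·1.2) = 13.62 → N_a = 14
Actual rate k = Gd⁴/(8D³·14) = 1.1671 N/mm
Working load F = kδ = 1.1671·57 = 66.525 N
C = 47.0/3.6 = 13.0556; K_W = (4C−1)/(4C−4)+0.615/C = 1.1093
τ_max = K_W·8FD/(πd³) = 1.1093·170.65 = 189.31 MPa
τ_max ≤ 237 MPa → acceptable

(a) 14 coils; (b) YES, τ_max = 189 MPa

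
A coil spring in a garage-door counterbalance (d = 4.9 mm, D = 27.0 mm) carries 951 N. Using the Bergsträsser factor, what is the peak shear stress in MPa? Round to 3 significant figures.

Spring index C = D/d = 27.0/4.9 = 5.5102
K_B = (4C+2)/(4C−3) = 24.041/19.041 = 1.2626
τ₀ = 8FD/(πd³) = 8·951·27.0/(π·4.9³) = 205416/369.61 = 555.77 MPa
τ_max = K·τ₀ = 1.2626 × 555.77 = 701.71 MPa

702 MPa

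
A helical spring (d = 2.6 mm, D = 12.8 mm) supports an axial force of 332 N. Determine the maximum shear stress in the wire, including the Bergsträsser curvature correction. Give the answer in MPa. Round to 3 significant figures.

800 MPa

Spring index C = D/d = 12.8/2.6 = 4.9231
K_B = (4C+2)/(4C−3) = 21.692/16.692 = 1.2995
τ₀ = 8FD/(πd³) = 8·332·12.8/(π·2.6³) = 33996.8/55.217 = 615.7 MPa
τ_max = K·τ₀ = 1.2995 × 615.7 = 800.12 MPa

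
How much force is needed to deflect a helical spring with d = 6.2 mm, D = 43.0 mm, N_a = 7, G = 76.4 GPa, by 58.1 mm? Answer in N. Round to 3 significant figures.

k = Gd⁴/(8D³N_a) = (76.4×10³)(6.2⁴)/(8·43.0³·7) = 25.355 N/mm
F = k·δ = 25.355 × 58.1 = 1473.1 N

1470 N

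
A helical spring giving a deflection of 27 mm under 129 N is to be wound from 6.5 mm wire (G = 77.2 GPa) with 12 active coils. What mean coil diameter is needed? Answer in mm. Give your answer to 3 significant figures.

Required rate k = F/δ = 129/27 = 4.7778 N/mm
D = (Gd⁴/(8N_a·k))^(1/3) = (77.2×10³·6.5⁴/(8·12·4.7778))^(1/3)
  = (300451)^(1/3) = 66.9768 mm

67.0 mm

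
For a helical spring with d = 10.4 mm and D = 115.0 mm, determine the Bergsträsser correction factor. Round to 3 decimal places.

1.121

C = D/d = 115.0/10.4 = 11.0577
K_B = (4C+2)/(4C−3) = 46.231/41.231 = 1.1213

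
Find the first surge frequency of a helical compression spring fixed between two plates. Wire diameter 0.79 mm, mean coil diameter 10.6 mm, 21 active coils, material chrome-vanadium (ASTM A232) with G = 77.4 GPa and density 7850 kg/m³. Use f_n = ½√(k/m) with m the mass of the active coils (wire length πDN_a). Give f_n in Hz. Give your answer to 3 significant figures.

118 Hz

k = Gd⁴/(8D³N_a) = (77.4×10³)(0.79⁴)/(8·10.6³·21) = 0.15067 N/mm = 150.67 N/m
Wire length L = πDN_a = π·10.6·21 = 699.32 mm
m = ρ·(πd²/4)·L = 7850 × 0.49017×10⁻⁶ m² × 0.69932 m = 0.0026908 kg
f_n = ½√(k/m) = 0.5·√(150.67/0.0026908) = 0.5·√(55993) = 118.31 Hz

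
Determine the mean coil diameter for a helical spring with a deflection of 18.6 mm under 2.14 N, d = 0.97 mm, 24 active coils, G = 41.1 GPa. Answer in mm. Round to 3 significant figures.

11.8 mm

Required rate k = F/δ = 2.14/18.6 = 0.11505 N/mm
D = (Gd⁴/(8N_a·k))^(1/3) = (41.1×10³·0.97⁴/(8·24·0.11505))^(1/3)
  = (1647.13)^(1/3) = 11.8098 mm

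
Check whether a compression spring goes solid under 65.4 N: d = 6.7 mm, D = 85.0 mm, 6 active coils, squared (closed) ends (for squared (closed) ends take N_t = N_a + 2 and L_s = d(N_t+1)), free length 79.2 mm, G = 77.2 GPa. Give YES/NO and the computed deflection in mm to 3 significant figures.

NO, δ = 12.4 mm

k = Gd⁴/(8D³N_a) = (77.2×10³)(6.7⁴)/(8·85.0³·6) = 5.2774 N/mm
N_t = 8; L_s = 6.7·9 = 60.3 mm; δ_solid = L₀ − L_s = 79.2 − 60.3 = 18.9 mm
δ = F/k = 65.4/5.2774 = 12.393 mm
δ < δ_solid → spring does not go solid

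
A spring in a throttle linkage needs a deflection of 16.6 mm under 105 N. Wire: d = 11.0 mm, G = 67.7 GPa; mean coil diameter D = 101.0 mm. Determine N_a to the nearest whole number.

19

Required rate k = F/δ = 105/16.6 = 6.3253 N/mm
N_a = Gd⁴/(8D³k) = (67.7×10³ × 11.0⁴)/(8 × 101.0³ × 6.3253)
    = 9.91196e+08 / 5.21357e+07 = 19.01 → 19 coils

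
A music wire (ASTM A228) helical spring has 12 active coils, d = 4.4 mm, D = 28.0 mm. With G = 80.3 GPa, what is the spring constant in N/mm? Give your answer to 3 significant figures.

k = Gd⁴/(8D³N_a) = (80.3×10³ × 4.4⁴) / (8 × 28.0³ × 12)
  = 3.00972e+07 / 2.10739e+06 = 14.282 N/mm

14.3 N/mm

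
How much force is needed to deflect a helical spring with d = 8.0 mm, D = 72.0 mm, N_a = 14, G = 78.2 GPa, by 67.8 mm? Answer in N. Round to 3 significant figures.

k = Gd⁴/(8D³N_a) = (78.2×10³)(8.0⁴)/(8·72.0³·14) = 7.6622 N/mm
F = k·δ = 7.6622 × 67.8 = 519.49 N

519 N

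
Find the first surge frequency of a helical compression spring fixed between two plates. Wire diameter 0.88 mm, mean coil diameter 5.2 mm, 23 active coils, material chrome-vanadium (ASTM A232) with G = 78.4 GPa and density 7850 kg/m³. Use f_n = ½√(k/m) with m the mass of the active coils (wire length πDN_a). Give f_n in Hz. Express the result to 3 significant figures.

k = Gd⁴/(8D³N_a) = (78.4×10³)(0.88⁴)/(8·5.2³·23) = 1.8173 N/mm = 1817.3 N/m
Wire length L = πDN_a = π·5.2·23 = 375.73 mm
m = ρ·(πd²/4)·L = 7850 × 0.60821×10⁻⁶ m² × 0.37573 m = 0.0017939 kg
f_n = ½√(k/m) = 0.5·√(1817.3/0.0017939) = 0.5·√(1.013e+06) = 503.24 Hz

503 Hz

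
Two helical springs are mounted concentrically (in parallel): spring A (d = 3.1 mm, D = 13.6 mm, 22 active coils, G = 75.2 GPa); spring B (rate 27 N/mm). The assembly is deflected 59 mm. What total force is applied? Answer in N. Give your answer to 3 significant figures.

2520 N

k_A = Gd⁴/(8D³N_a) = (75.2×10³)(3.1⁴)/(8·13.6³·22) = 15.687 N/mm
Parallel: k_eq = 15.687 + 27 = 42.687 N/mm
F = k_eq·δ = 42.687·59 = 2518.5 N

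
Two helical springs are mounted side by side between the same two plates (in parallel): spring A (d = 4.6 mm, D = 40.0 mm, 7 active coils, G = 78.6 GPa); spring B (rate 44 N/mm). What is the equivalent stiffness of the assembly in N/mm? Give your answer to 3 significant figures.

53.8 N/mm

k_A = Gd⁴/(8D³N_a) = (78.6×10³)(4.6⁴)/(8·40.0³·7) = 9.8194 N/mm
Parallel: k_eq = 9.8194 + 44 = 53.819 N/mm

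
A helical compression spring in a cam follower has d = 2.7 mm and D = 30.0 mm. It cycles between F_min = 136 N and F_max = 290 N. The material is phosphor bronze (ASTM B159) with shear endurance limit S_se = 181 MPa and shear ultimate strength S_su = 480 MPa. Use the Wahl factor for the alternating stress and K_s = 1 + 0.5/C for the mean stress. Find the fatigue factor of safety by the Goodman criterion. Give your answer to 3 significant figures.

0.273

C = D/d = 30.0/2.7 = 11.1111; K_W = (4C−1)/(4C−4)+0.615/C = 1.1295; K_s = 1+0.5/C = 1.0450
F_a = (F_max−F_min)/2 = 77 N; F_m = (F_max+F_min)/2 = 213 N
τ_a = K_W·8F_aD/(πd³) = 1.1295 × 298.86 = 337.56 MPa
τ_m = K_s·8F_mD/(πd³) = 1.0450 × 826.7 = 863.9 MPa
Goodman: 1/n_f = τ_a/S_se + τ_m/S_su = 337.56/181 + 863.9/480 = 1.86500 + 1.79980 = 3.6648
n_f = 1/3.6648 = 0.2729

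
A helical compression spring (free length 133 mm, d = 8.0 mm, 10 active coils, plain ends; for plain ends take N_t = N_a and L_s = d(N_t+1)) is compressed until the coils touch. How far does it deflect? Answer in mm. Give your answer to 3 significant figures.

45.0 mm

N_t = 10; L_s = 8.0·11 = 88 mm
δ_solid = L₀ − L_s = 133 − 88 = 45 mm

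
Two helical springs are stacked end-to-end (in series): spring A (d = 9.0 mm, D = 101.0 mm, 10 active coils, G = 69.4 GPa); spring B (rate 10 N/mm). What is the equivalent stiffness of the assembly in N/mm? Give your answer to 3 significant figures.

k_A = Gd⁴/(8D³N_a) = (69.4×10³)(9.0⁴)/(8·101.0³·10) = 5.5243 N/mm
Series: 1/k_eq = 1/5.5243 + 1/10 = 0.28102; k_eq = 3.5585 N/mm

3.56 N/mm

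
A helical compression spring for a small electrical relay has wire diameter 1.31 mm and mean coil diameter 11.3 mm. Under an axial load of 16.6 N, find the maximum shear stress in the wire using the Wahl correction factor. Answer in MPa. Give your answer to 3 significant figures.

249 MPa

Spring index C = D/d = 11.3/1.31 = 8.6260
K_W = (4C−1)/(4C−4) + 0.615/C = 33.504/30.504 + 0.0713 = 1.1696
τ₀ = 8FD/(πd³) = 8·16.6·11.3/(π·1.31³) = 1500.64/7.0626 = 212.48 MPa
τ_max = K·τ₀ = 1.1696 × 212.48 = 248.52 MPa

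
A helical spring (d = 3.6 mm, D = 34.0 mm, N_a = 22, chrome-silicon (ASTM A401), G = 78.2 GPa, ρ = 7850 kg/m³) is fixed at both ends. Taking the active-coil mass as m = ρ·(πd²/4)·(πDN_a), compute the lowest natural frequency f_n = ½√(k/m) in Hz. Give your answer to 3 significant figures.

50.3 Hz

k = Gd⁴/(8D³N_a) = (78.2×10³)(3.6⁴)/(8·34.0³·22) = 1.8987 N/mm = 1898.7 N/m
Wire length L = πDN_a = π·34.0·22 = 2349.9 mm
m = ρ·(πd²/4)·L = 7850 × 10.179×10⁻⁶ m² × 2.3499 m = 0.18777 kg
f_n = ½√(k/m) = 0.5·√(1898.7/0.18777) = 0.5·√(10112) = 50.28 Hz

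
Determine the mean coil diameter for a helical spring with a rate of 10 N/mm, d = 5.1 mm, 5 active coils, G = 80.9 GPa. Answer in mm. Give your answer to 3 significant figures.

51.5 mm

D = (Gd⁴/(8N_a·k))^(1/3) = (80.9×10³·5.1⁴/(8·5·10))^(1/3)
  = (136826)^(1/3) = 51.5296 mm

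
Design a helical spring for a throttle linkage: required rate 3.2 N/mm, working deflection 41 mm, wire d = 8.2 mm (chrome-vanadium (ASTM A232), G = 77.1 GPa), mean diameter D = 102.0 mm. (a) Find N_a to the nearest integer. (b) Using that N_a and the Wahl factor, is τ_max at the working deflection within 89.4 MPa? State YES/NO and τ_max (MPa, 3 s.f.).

(a) 13 coils; (b) YES, τ_max = 68.0 MPa

N_a = Gd⁴/(8D³k) = (77.1×10³)(8.2⁴)/(8·102.0³·3.2) = 12.83 → N_a = 13
Actual rate k = Gd⁴/(8D³·13) = 3.1585 N/mm
Working load F = kδ = 3.1585·41 = 129.5 N
C = 102.0/8.2 = 12.4390; K_W = (4C−1)/(4C−4)+0.615/C = 1.1150
τ_max = K_W·8FD/(πd³) = 1.1150·61.004 = 68.02 MPa
τ_max ≤ 89.4 MPa → acceptable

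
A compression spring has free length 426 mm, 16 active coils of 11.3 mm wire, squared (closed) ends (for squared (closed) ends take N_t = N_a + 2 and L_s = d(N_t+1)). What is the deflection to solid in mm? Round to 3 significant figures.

211 mm

N_t = 18; L_s = 11.3·19 = 214.7 mm
δ_solid = L₀ − L_s = 426 − 214.7 = 211.3 mm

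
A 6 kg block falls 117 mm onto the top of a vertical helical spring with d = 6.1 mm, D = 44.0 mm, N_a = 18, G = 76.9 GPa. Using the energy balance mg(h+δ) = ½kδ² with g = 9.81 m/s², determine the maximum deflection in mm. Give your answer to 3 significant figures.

47.2 mm

k = Gd⁴/(8D³N_a) = (76.9×10³)(6.1⁴)/(8·44.0³·18) = 8.6801 N/mm
W = mg = 6 × 9.81 = 58.86 N
½kδ² − Wδ − Wh = 0 → δ = (W + √(W² + 2kWh))/k
δ = (58.86 + √(3464.5 + 119553))/8.6801 = (58.86 + 350.74)/8.6801 = 47.188 mm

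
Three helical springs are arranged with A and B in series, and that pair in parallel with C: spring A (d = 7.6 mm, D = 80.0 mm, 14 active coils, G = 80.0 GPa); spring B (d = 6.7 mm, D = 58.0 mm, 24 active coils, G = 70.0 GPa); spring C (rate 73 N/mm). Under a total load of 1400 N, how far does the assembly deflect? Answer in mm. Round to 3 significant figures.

k_A = Gd⁴/(8D³N_a) = (80.0×10³)(7.6⁴)/(8·80.0³·14) = 4.6543 N/mm
k_B = Gd⁴/(8D³N_a) = (70.0×10³)(6.7⁴)/(8·58.0³·24) = 3.7654 N/mm
Springs A,B series: k_AB = 1/(1/4.6543+1/3.7654) = 2.0815 N/mm; parallel with C: k_eq = 2.0815+73 = 75.081 N/mm
δ = F/k_eq = 1400/75.081 = 18.646 mm

18.6 mm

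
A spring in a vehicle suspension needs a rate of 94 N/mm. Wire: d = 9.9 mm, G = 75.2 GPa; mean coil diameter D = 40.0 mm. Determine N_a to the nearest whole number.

N_a = Gd⁴/(8D³k) = (75.2×10³ × 9.9⁴)/(8 × 40.0³ × 94)
    = 7.22368e+08 / 4.8128e+07 = 15.01 → 15 coils

15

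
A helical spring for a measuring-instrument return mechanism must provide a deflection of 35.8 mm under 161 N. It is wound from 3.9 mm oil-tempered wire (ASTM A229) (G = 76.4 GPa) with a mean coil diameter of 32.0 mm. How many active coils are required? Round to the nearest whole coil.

15

Required rate k = F/δ = 161/35.8 = 4.4972 N/mm
N_a = Gd⁴/(8D³k) = (76.4×10³ × 3.9⁴)/(8 × 32.0³ × 4.4972)
    = 1.76747e+07 / 1.17892e+06 = 14.99 → 15 coils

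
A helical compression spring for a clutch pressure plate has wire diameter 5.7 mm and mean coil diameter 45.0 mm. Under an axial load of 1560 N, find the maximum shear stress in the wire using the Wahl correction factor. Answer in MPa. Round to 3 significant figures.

1150 MPa

Spring index C = D/d = 45.0/5.7 = 7.8947
K_W = (4C−1)/(4C−4) + 0.615/C = 30.579/27.579 + 0.0779 = 1.1867
τ₀ = 8FD/(πd³) = 8·1560·45.0/(π·5.7³) = 561600/581.8 = 965.28 MPa
τ_max = K·τ₀ = 1.1867 × 965.28 = 1145.5 MPa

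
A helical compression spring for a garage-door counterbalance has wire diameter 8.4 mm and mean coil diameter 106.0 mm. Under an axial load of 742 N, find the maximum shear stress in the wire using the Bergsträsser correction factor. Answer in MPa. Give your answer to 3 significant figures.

374 MPa

Spring index C = D/d = 106.0/8.4 = 12.6190
K_B = (4C+2)/(4C−3) = 52.476/47.476 = 1.1053
τ₀ = 8FD/(πd³) = 8·742·106.0/(π·8.4³) = 629216/1862 = 337.92 MPa
τ_max = K·τ₀ = 1.1053 × 337.92 = 373.51 MPa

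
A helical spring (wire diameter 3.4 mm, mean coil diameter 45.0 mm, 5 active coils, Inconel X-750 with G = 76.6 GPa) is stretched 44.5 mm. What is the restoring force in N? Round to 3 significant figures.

125 N

k = Gd⁴/(8D³N_a) = (76.6×10³)(3.4⁴)/(8·45.0³·5) = 2.8083 N/mm
F = k·δ = 2.8083 × 44.5 = 124.97 N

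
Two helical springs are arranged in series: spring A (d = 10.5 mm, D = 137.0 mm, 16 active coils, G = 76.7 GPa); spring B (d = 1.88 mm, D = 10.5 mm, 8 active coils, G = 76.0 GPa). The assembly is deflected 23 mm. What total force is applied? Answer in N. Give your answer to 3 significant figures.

k_A = Gd⁴/(8D³N_a) = (76.7×10³)(10.5⁴)/(8·137.0³·16) = 2.8326 N/mm
k_B = Gd⁴/(8D³N_a) = (76.0×10³)(1.88⁴)/(8·10.5³·8) = 12.814 N/mm
Series: 1/k_eq = 1/2.8326 + 1/12.814 = 0.43107; k_eq = 2.3198 N/mm
F = k_eq·δ = 2.3198·23 = 53.355 N

53.4 N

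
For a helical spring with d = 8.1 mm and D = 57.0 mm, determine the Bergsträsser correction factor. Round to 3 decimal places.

C = D/d = 57.0/8.1 = 7.0370
K_B = (4C+2)/(4C−3) = 30.148/25.148 = 1.1988

1.199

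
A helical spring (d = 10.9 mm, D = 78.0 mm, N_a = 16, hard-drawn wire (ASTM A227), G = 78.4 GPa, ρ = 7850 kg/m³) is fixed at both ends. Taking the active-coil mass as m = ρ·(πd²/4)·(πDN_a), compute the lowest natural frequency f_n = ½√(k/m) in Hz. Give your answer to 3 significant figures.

k = Gd⁴/(8D³N_a) = (78.4×10³)(10.9⁴)/(8·78.0³·16) = 18.219 N/mm = 18219 N/m
Wire length L = πDN_a = π·78.0·16 = 3920.7 mm
m = ρ·(πd²/4)·L = 7850 × 93.313×10⁻⁶ m² × 3.9207 m = 2.872 kg
f_n = ½√(k/m) = 0.5·√(18219/2.872) = 0.5·√(6343.8) = 39.824 Hz

39.8 Hz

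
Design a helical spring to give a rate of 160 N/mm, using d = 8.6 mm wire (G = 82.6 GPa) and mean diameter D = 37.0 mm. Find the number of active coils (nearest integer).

7

N_a = Gd⁴/(8D³k) = (82.6×10³ × 8.6⁴)/(8 × 37.0³ × 160)
    = 4.51829e+08 / 6.48358e+07 = 6.969 → 7 coils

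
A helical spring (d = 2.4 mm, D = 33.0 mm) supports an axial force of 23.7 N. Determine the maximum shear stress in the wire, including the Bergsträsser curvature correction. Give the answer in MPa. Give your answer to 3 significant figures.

Spring index C = D/d = 33.0/2.4 = 13.7500
K_B = (4C+2)/(4C−3) = 57.000/52.000 = 1.0962
τ₀ = 8FD/(πd³) = 8·23.7·33.0/(π·2.4³) = 6256.8/43.429 = 144.07 MPa
τ_max = K·τ₀ = 1.0962 × 144.07 = 157.92 MPa

158 MPa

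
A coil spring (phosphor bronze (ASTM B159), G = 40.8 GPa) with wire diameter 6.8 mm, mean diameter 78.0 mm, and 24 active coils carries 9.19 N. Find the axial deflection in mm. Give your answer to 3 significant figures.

9.60 mm

k = Gd⁴/(8D³N_a) = (40.8×10³)(6.8⁴)/(8·78.0³·24) = 0.95744 N/mm
δ = F/k = 9.19 / 0.95744 = 9.5985 mm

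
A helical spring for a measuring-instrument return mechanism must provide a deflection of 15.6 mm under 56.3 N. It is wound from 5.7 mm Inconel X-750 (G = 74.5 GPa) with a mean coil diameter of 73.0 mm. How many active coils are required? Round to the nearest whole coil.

7

Required rate k = F/δ = 56.3/15.6 = 3.609 N/mm
N_a = Gd⁴/(8D³k) = (74.5×10³ × 5.7⁴)/(8 × 73.0³ × 3.609)
    = 7.86422e+07 / 1.12316e+07 = 7.002 → 7 coils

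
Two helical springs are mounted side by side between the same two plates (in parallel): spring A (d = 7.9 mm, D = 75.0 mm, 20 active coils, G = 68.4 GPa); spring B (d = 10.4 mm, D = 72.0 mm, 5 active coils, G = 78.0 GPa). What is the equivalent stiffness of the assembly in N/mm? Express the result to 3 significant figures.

65.1 N/mm

k_A = Gd⁴/(8D³N_a) = (68.4×10³)(7.9⁴)/(8·75.0³·20) = 3.9469 N/mm
k_B = Gd⁴/(8D³N_a) = (78.0×10³)(10.4⁴)/(8·72.0³·5) = 61.118 N/mm
Parallel: k_eq = 3.9469 + 61.118 = 65.065 N/mm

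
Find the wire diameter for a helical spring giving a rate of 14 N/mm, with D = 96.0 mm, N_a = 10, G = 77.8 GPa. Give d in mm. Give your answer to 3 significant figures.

d = (8D³N_a·k / G)^(1/4) = (8·96.0³·10·14 / (77.8×10³))^0.25
  = (12737)^0.25 = 10.6234 mm

10.6 mm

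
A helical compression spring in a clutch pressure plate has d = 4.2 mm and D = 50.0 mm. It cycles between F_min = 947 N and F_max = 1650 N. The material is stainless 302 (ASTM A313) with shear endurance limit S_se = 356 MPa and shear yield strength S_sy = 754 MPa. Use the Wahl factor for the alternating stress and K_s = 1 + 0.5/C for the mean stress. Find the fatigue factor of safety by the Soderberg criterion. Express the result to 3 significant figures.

0.201

C = D/d = 50.0/4.2 = 11.9048; K_W = (4C−1)/(4C−4)+0.615/C = 1.1204; K_s = 1+0.5/C = 1.0420
F_a = (F_max−F_min)/2 = 351.5 N; F_m = (F_max+F_min)/2 = 1298.5 N
τ_a = K_W·8F_aD/(πd³) = 1.1204 × 604.07 = 676.82 MPa
τ_m = K_s·8F_mD/(πd³) = 1.0420 × 2231.5 = 2325.3 MPa
Soderberg: 1/n_f = τ_a/S_se + τ_m/S_sy = 676.82/356 + 2325.3/754 = 1.90119 + 3.08390 = 4.9851
n_f = 1/4.9851 = 0.2006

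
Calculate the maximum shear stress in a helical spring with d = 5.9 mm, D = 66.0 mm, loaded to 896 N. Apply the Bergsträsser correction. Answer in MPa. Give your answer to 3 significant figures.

821 MPa

Spring index C = D/d = 66.0/5.9 = 11.1864
K_B = (4C+2)/(4C−3) = 46.746/41.746 = 1.1198
τ₀ = 8FD/(πd³) = 8·896·66.0/(π·5.9³) = 473088/645.22 = 733.22 MPa
τ_max = K·τ₀ = 1.1198 × 733.22 = 821.04 MPa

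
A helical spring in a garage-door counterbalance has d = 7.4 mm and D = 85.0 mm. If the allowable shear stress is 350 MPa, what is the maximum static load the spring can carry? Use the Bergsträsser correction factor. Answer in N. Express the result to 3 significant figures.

587 N

C = D/d = 85.0/7.4 = 11.4865
K_B = (4C+2)/(4C−3) = 47.946/42.946 = 1.1164
τ_max = K·8FD/(πd³) → F_max = τ_allow·πd³/(8DK)
F_max = 350·π·7.4³/(8·85.0·1.1164) = 4.4557e+05/759.17 = 586.91 N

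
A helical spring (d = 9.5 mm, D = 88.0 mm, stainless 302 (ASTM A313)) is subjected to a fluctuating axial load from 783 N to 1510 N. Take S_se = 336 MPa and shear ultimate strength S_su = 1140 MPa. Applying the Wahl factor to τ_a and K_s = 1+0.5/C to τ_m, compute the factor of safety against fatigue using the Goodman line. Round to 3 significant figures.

C = D/d = 88.0/9.5 = 9.2632; K_W = (4C−1)/(4C−4)+0.615/C = 1.1572; K_s = 1+0.5/C = 1.0540
F_a = (F_max−F_min)/2 = 363.5 N; F_m = (F_max+F_min)/2 = 1146.5 N
τ_a = K_W·8F_aD/(πd³) = 1.1572 × 95.007 = 109.94 MPa
τ_m = K_s·8F_mD/(πd³) = 1.0540 × 299.66 = 315.83 MPa
Goodman: 1/n_f = τ_a/S_se + τ_m/S_su = 109.94/336 + 315.83/1140 = 0.32720 + 0.27705 = 0.60424
n_f = 1/0.60424 = 1.655

1.65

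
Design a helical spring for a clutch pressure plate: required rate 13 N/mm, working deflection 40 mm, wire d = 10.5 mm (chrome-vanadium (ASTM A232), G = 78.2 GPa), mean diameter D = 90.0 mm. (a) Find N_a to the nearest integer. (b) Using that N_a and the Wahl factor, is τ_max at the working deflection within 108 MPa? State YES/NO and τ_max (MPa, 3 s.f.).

N_a = Gd⁴/(8D³k) = (78.2×10³)(10.5⁴)/(8·90.0³·13) = 12.54 → N_a = 13
Actual rate k = Gd⁴/(8D³·13) = 12.537 N/mm
Working load F = kδ = 12.537·40 = 501.49 N
C = 90.0/10.5 = 8.5714; K_W = (4C−1)/(4C−4)+0.615/C = 1.1708
τ_max = K_W·8FD/(πd³) = 1.1708·99.284 = 116.24 MPa
τ_max > 108 MPa → exceeds allowable

(a) 13 coils; (b) NO, τ_max = 116 MPa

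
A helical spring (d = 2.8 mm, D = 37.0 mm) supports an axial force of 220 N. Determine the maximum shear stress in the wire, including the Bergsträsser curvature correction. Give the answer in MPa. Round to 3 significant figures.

1040 MPa

Spring index C = D/d = 37.0/2.8 = 13.2143
K_B = (4C+2)/(4C−3) = 54.857/49.857 = 1.1003
τ₀ = 8FD/(πd³) = 8·220·37.0/(π·2.8³) = 65120/68.964 = 944.26 MPa
τ_max = K·τ₀ = 1.1003 × 944.26 = 1039 MPa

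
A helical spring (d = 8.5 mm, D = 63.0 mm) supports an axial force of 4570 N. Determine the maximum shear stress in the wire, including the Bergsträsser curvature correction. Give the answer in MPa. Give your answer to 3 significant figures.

Spring index C = D/d = 63.0/8.5 = 7.4118
K_B = (4C+2)/(4C−3) = 31.647/26.647 = 1.1876
τ₀ = 8FD/(πd³) = 8·4570·63.0/(π·8.5³) = 2.30328e+06/1929.3 = 1193.8 MPa
τ_max = K·τ₀ = 1.1876 × 1193.8 = 1417.8 MPa

1420 MPa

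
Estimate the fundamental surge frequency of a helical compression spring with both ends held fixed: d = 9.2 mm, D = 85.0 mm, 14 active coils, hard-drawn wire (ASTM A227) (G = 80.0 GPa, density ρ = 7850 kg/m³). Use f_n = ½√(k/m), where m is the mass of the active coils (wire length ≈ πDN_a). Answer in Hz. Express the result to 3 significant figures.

32.7 Hz

k = Gd⁴/(8D³N_a) = (80.0×10³)(9.2⁴)/(8·85.0³·14) = 8.3323 N/mm = 8332.3 N/m
Wire length L = πDN_a = π·85.0·14 = 3738.5 mm
m = ρ·(πd²/4)·L = 7850 × 66.476×10⁻⁶ m² × 3.7385 m = 1.9509 kg
f_n = ½√(k/m) = 0.5·√(8332.3/1.9509) = 0.5·√(4271) = 32.677 Hz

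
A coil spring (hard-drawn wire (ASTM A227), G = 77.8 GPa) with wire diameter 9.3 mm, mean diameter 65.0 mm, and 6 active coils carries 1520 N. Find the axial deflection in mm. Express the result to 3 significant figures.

34.4 mm

k = Gd⁴/(8D³N_a) = (77.8×10³)(9.3⁴)/(8·65.0³·6) = 44.15 N/mm
δ = F/k = 1520 / 44.15 = 34.428 mm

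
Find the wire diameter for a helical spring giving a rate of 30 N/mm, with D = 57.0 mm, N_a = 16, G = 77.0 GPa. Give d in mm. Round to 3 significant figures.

d = (8D³N_a·k / G)^(1/4) = (8·57.0³·16·30 / (77.0×10³))^0.25
  = (9235.6)^0.25 = 9.8032 mm

9.80 mm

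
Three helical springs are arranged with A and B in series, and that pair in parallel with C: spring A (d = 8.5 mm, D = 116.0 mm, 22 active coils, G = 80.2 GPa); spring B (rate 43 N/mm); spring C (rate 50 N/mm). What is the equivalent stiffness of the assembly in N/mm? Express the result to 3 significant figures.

k_A = Gd⁴/(8D³N_a) = (80.2×10³)(8.5⁴)/(8·116.0³·22) = 1.5239 N/mm
Springs A,B series: k_AB = 1/(1/1.5239+1/43) = 1.4718 N/mm; parallel with C: k_eq = 1.4718+50 = 51.472 N/mm

51.5 N/mm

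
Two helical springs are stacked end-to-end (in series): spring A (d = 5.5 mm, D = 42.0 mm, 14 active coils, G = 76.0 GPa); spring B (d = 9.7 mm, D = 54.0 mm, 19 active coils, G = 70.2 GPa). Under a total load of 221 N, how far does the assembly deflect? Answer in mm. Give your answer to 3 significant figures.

34.9 mm

k_A = Gd⁴/(8D³N_a) = (76.0×10³)(5.5⁴)/(8·42.0³·14) = 8.3811 N/mm
k_B = Gd⁴/(8D³N_a) = (70.2×10³)(9.7⁴)/(8·54.0³·19) = 25.966 N/mm
Series: 1/k_eq = 1/8.3811 + 1/25.966 = 0.15783; k_eq = 6.336 N/mm
δ = F/k_eq = 221/6.336 = 34.88 mm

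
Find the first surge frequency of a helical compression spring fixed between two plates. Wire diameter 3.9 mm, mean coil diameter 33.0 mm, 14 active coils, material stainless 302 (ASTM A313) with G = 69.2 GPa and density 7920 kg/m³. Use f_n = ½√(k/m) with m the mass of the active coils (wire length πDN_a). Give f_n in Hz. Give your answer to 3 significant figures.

85.1 Hz

k = Gd⁴/(8D³N_a) = (69.2×10³)(3.9⁴)/(8·33.0³·14) = 3.9774 N/mm = 3977.4 N/m
Wire length L = πDN_a = π·33.0·14 = 1451.4 mm
m = ρ·(πd²/4)·L = 7920 × 11.946×10⁻⁶ m² × 1.4514 m = 0.13732 kg
f_n = ½√(k/m) = 0.5·√(3977.4/0.13732) = 0.5·√(28965) = 85.095 Hz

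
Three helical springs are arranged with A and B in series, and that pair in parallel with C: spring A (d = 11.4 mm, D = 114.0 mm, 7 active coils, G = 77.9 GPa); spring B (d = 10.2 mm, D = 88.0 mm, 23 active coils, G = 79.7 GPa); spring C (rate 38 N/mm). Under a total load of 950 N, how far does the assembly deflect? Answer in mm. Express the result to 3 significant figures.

22.2 mm

k_A = Gd⁴/(8D³N_a) = (77.9×10³)(11.4⁴)/(8·114.0³·7) = 15.858 N/mm
k_B = Gd⁴/(8D³N_a) = (79.7×10³)(10.2⁴)/(8·88.0³·23) = 6.8801 N/mm
Springs A,B series: k_AB = 1/(1/15.858+1/6.8801) = 4.7983 N/mm; parallel with C: k_eq = 4.7983+38 = 42.798 N/mm
δ = F/k_eq = 950/42.798 = 22.197 mm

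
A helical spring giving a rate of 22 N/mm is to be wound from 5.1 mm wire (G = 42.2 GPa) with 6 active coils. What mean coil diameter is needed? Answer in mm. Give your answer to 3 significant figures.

30.0 mm

D = (Gd⁴/(8N_a·k))^(1/3) = (42.2×10³·5.1⁴/(8·6·22))^(1/3)
  = (27035.2)^(1/3) = 30.0130 mm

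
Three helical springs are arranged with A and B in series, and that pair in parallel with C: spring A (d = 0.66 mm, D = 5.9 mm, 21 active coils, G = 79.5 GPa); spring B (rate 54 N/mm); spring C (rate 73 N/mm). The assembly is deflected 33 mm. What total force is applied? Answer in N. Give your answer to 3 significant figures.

k_A = Gd⁴/(8D³N_a) = (79.5×10³)(0.66⁴)/(8·5.9³·21) = 0.4372 N/mm
Springs A,B series: k_AB = 1/(1/0.4372+1/54) = 0.43369 N/mm; parallel with C: k_eq = 0.43369+73 = 73.434 N/mm
F = k_eq·δ = 73.434·33 = 2423.3 N

2420 N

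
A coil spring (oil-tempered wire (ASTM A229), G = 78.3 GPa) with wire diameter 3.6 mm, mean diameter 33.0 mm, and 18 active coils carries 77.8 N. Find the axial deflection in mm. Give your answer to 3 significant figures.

30.6 mm

k = Gd⁴/(8D³N_a) = (78.3×10³)(3.6⁴)/(8·33.0³·18) = 2.5414 N/mm
δ = F/k = 77.8 / 2.5414 = 30.613 mm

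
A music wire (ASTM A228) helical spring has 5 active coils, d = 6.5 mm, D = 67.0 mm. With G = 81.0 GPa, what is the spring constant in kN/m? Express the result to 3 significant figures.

k = Gd⁴/(8D³N_a) = (81.0×10³ × 6.5⁴) / (8 × 67.0³ × 5)
  = 1.4459e+08 / 1.20305e+07 = 12.019 N/mm

12.0 kN/m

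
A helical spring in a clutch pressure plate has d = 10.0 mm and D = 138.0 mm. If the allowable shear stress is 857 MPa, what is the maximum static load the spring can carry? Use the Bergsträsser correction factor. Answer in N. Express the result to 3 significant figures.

C = D/d = 138.0/10.0 = 13.8000
K_B = (4C+2)/(4C−3) = 57.200/52.200 = 1.0958
τ_max = K·8FD/(πd³) → F_max = τ_allow·πd³/(8DK)
F_max = 857·π·10.0³/(8·138.0·1.0958) = 2.6923e+06/1209.7 = 2225.5 N

2230 N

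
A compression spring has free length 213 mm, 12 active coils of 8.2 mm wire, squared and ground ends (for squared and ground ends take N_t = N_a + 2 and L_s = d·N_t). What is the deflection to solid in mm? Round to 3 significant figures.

N_t = 14; L_s = 8.2·14 = 114.8 mm
δ_solid = L₀ − L_s = 213 − 114.8 = 98.2 mm

98.2 mm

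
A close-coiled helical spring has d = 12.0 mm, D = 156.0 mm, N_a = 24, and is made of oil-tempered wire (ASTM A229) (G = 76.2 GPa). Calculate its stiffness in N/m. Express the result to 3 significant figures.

2170 N/m

k = Gd⁴/(8D³N_a) = (76.2×10³ × 12.0⁴) / (8 × 156.0³ × 24)
  = 1.58008e+09 / 7.28912e+08 = 2.1677 N/mm = 2167.7 N/m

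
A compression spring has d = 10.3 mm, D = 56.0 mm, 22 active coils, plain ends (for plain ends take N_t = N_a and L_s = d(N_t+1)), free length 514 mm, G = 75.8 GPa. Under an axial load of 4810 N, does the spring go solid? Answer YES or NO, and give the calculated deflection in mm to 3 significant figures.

k = Gd⁴/(8D³N_a) = (75.8×10³)(10.3⁴)/(8·56.0³·22) = 27.602 N/mm
N_t = 22; L_s = 10.3·23 = 236.9 mm; δ_solid = L₀ − L_s = 514 − 236.9 = 277.1 mm
δ = F/k = 4810/27.602 = 174.26 mm
δ < δ_solid → spring does not go solid

NO, δ = 174 mm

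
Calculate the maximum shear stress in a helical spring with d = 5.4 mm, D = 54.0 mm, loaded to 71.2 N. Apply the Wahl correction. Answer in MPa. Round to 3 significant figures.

71.2 MPa

Spring index C = D/d = 54.0/5.4 = 10.0000
K_W = (4C−1)/(4C−4) + 0.615/C = 39.000/36.000 + 0.0615 = 1.1448
τ₀ = 8FD/(πd³) = 8·71.2·54.0/(π·5.4³) = 30758.4/494.69 = 62.177 MPa
τ_max = K·τ₀ = 1.1448 × 62.177 = 71.183 MPa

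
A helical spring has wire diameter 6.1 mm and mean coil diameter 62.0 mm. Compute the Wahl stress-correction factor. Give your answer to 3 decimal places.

C = D/d = 62.0/6.1 = 10.1639
K_W = (4C−1)/(4C−4) + 0.615/C = 39.656/36.656 + 0.0605 = 1.1424

1.142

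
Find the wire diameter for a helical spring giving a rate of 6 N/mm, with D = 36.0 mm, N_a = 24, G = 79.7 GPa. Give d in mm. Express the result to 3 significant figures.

d = (8D³N_a·k / G)^(1/4) = (8·36.0³·24·6 / (79.7×10³))^0.25
  = (674.38)^0.25 = 5.0960 mm

5.10 mm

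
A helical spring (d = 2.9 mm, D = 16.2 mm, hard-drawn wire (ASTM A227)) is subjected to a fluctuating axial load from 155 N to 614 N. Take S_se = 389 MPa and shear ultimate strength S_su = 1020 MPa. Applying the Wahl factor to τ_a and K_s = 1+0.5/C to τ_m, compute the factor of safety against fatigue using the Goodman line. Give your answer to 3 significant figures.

C = D/d = 16.2/2.9 = 5.5862; K_W = (4C−1)/(4C−4)+0.615/C = 1.2736; K_s = 1+0.5/C = 1.0895
F_a = (F_max−F_min)/2 = 229.5 N; F_m = (F_max+F_min)/2 = 384.5 N
τ_a = K_W·8F_aD/(πd³) = 1.2736 × 388.19 = 494.41 MPa
τ_m = K_s·8F_mD/(πd³) = 1.0895 × 650.37 = 708.58 MPa
Goodman: 1/n_f = τ_a/S_se + τ_m/S_su = 494.41/389 + 708.58/1020 = 1.27097 + 0.69468 = 1.9657
n_f = 1/1.9657 = 0.5087

0.509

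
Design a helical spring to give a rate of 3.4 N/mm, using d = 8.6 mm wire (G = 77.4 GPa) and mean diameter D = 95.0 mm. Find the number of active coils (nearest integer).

N_a = Gd⁴/(8D³k) = (77.4×10³ × 8.6⁴)/(8 × 95.0³ × 3.4)
    = 4.23384e+08 / 2.33206e+07 = 18.15 → 18 coils

18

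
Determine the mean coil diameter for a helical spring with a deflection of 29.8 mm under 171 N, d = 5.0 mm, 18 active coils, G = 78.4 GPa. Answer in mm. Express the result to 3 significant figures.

Required rate k = F/δ = 171/29.8 = 5.7383 N/mm
D = (Gd⁴/(8N_a·k))^(1/3) = (78.4×10³·5.0⁴/(8·18·5.7383))^(1/3)
  = (59299.9)^(1/3) = 38.9958 mm

39.0 mm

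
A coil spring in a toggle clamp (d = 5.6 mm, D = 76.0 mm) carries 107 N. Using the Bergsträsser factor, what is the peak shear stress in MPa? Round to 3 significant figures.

Spring index C = D/d = 76.0/5.6 = 13.5714
K_B = (4C+2)/(4C−3) = 56.286/51.286 = 1.0975
τ₀ = 8FD/(πd³) = 8·107·76.0/(π·5.6³) = 65056/551.71 = 117.92 MPa
τ_max = K·τ₀ = 1.0975 × 117.92 = 129.41 MPa

129 MPa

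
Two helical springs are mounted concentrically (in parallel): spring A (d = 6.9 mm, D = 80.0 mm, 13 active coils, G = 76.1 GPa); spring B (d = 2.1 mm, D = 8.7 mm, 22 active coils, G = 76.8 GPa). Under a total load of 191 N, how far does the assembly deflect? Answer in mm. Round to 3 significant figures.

11.8 mm

k_A = Gd⁴/(8D³N_a) = (76.1×10³)(6.9⁴)/(8·80.0³·13) = 3.2395 N/mm
k_B = Gd⁴/(8D³N_a) = (76.8×10³)(2.1⁴)/(8·8.7³·22) = 12.887 N/mm
Parallel: k_eq = 3.2395 + 12.887 = 16.127 N/mm
δ = F/k_eq = 191/16.127 = 11.844 mm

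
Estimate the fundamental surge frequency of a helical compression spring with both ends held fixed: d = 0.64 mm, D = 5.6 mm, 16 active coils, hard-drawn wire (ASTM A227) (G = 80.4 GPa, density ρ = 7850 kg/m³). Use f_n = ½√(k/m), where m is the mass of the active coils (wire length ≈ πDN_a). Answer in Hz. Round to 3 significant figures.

k = Gd⁴/(8D³N_a) = (80.4×10³)(0.64⁴)/(8·5.6³·16) = 0.60007 N/mm = 600.07 N/m
Wire length L = πDN_a = π·5.6·16 = 281.49 mm
m = ρ·(πd²/4)·L = 7850 × 0.3217×10⁻⁶ m² × 0.28149 m = 0.00071085 kg
f_n = ½√(k/m) = 0.5·√(600.07/0.00071085) = 0.5·√(8.4416e+05) = 459.39 Hz

459 Hz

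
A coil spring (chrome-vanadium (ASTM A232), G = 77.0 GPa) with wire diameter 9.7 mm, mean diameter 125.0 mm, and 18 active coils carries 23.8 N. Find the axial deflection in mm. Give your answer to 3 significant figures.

9.82 mm

k = Gd⁴/(8D³N_a) = (77.0×10³)(9.7⁴)/(8·125.0³·18) = 2.4237 N/mm
δ = F/k = 23.8 / 2.4237 = 9.8196 mm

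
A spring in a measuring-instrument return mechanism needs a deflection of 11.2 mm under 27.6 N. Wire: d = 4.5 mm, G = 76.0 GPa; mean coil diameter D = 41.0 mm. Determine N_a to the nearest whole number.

Required rate k = F/δ = 27.6/11.2 = 2.4643 N/mm
N_a = Gd⁴/(8D³k) = (76.0×10³ × 4.5⁴)/(8 × 41.0³ × 2.4643)
    = 3.11648e+07 / 1.35873e+06 = 22.94 → 23 coils

23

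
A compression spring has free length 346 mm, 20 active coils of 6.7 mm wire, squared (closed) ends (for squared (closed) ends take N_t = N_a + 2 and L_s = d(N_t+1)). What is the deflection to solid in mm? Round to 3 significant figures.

192 mm

N_t = 22; L_s = 6.7·23 = 154.1 mm
δ_solid = L₀ − L_s = 346 − 154.1 = 191.9 mm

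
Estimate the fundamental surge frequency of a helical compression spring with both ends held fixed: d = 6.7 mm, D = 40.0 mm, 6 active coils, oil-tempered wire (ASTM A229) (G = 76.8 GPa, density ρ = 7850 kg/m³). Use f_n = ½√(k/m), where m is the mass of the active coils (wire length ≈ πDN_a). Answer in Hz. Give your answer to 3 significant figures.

k = Gd⁴/(8D³N_a) = (76.8×10³)(6.7⁴)/(8·40.0³·6) = 50.378 N/mm = 50378 N/m
Wire length L = πDN_a = π·40.0·6 = 753.98 mm
m = ρ·(πd²/4)·L = 7850 × 35.257×10⁻⁶ m² × 0.75398 m = 0.20867 kg
f_n = ½√(k/m) = 0.5·√(50378/0.20867) = 0.5·√(2.4142e+05) = 245.67 Hz

246 Hz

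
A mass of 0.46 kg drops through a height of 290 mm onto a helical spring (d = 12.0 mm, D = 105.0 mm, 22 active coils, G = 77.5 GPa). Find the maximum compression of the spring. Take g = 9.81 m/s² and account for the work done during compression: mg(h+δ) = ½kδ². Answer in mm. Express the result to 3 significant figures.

18.8 mm

k = Gd⁴/(8D³N_a) = (77.5×10³)(12.0⁴)/(8·105.0³·22) = 7.8876 N/mm
W = mg = 0.46 × 9.81 = 4.5126 N
½kδ² − Wδ − Wh = 0 → δ = (W + √(W² + 2kWh))/k
δ = (4.5126 + √(20.364 + 20644.3))/7.8876 = (4.5126 + 143.75)/7.8876 = 18.797 mm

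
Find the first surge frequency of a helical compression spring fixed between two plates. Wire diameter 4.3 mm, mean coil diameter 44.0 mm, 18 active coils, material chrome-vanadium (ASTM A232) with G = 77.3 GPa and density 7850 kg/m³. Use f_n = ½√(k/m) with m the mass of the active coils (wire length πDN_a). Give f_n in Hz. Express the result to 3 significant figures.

43.6 Hz

k = Gd⁴/(8D³N_a) = (77.3×10³)(4.3⁴)/(8·44.0³·18) = 2.1544 N/mm = 2154.4 N/m
Wire length L = πDN_a = π·44.0·18 = 2488.1 mm
m = ρ·(πd²/4)·L = 7850 × 14.522×10⁻⁶ m² × 2.4881 m = 0.28364 kg
f_n = ½√(k/m) = 0.5·√(2154.4/0.28364) = 0.5·√(7595.6) = 43.576 Hz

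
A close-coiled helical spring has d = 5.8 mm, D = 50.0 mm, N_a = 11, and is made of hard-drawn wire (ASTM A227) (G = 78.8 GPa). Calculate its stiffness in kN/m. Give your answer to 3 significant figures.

8.11 kN/m

k = Gd⁴/(8D³N_a) = (78.8×10³ × 5.8⁴) / (8 × 50.0³ × 11)
  = 8.9174e+07 / 1.1e+07 = 8.1067 N/mm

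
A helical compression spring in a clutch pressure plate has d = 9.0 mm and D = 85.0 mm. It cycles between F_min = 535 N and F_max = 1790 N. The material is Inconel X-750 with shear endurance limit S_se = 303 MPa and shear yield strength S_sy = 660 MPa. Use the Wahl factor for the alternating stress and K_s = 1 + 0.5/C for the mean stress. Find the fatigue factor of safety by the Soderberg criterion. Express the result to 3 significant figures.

0.794

C = D/d = 85.0/9.0 = 9.4444; K_W = (4C−1)/(4C−4)+0.615/C = 1.1539; K_s = 1+0.5/C = 1.0529
F_a = (F_max−F_min)/2 = 627.5 N; F_m = (F_max+F_min)/2 = 1162.5 N
τ_a = K_W·8F_aD/(πd³) = 1.1539 × 186.31 = 214.99 MPa
τ_m = K_s·8F_mD/(πd³) = 1.0529 × 345.16 = 363.44 MPa
Soderberg: 1/n_f = τ_a/S_se + τ_m/S_sy = 214.99/303 + 363.44/660 = 0.70955 + 0.55066 = 1.2602
n_f = 1/1.2602 = 0.7935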